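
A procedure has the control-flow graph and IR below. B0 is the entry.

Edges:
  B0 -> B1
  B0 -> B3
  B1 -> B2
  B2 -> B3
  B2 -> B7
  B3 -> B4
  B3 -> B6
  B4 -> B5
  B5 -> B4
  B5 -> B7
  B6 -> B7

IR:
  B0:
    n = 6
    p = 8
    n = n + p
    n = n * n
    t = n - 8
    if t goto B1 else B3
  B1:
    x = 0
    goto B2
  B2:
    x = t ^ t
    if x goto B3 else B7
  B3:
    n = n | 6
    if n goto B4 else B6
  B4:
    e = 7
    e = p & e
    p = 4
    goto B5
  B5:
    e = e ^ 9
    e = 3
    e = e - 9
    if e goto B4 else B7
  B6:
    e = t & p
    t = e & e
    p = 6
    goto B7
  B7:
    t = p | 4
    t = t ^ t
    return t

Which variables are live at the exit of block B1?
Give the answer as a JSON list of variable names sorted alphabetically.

Answer: ["n", "p", "t"]

Derivation:
Per-block:
  B0: def={n,p,t} ue=∅
  B1: def={x} ue=∅
  B2: def={x} ue={t}
  B3: def={n} ue={n}
  B4: def={e,p} ue={p}
  B5: def={e} ue={e}
  B6: def={e,p,t} ue={p,t}
  B7: def={t} ue={p}

Live sets:
  live B0: ∅→{n,p,t}
  live B1: {n,p,t}→{n,p,t}
  live B2: {n,p,t}→{n,p,t}
  live B3: {n,p,t}→{p,t}
  live B4: {p}→{e,p}
  live B5: {e,p}→{p}
  live B6: {p,t}→{p}
  live B7: {p}→∅

live-out(B1) = ["n", "p", "t"]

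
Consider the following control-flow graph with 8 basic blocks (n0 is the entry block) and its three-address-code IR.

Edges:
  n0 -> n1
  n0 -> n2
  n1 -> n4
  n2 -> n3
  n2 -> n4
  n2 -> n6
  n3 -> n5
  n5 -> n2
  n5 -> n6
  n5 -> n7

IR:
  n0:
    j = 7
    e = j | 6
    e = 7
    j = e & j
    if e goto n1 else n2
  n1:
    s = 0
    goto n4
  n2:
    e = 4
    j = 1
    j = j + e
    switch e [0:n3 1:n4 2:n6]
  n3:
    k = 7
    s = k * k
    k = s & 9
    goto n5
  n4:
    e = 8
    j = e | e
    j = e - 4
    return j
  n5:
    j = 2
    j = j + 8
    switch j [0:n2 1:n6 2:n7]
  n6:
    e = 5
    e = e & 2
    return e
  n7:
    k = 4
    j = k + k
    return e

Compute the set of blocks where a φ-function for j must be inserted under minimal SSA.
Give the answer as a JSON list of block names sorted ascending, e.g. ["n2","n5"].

Answer: ["n2", "n4", "n6"]

Working:
idom tree: n1←n0 n2←n0 n3←n2 n4←n0 n5←n3 n6←n2 n7←n5
Dom∩ at merges:
  n2: preds {n0,n5}: {n0} ∩ {n0,n2,n3,n5} = {n0}; idom=n0
  n4: preds {n1,n2}: {n0,n1} ∩ {n0,n2} = {n0}; idom=n0
  n6: preds {n2,n5}: {n0,n2} ∩ {n0,n2,n3,n5} = {n0,n2}; idom=n2

DF derivation:
  join n2 pred n0: · stop@n0
  join n2 pred n5: n5→n3→n2 stop@n0
  join n4 pred n1: n1 stop@n0
  join n4 pred n2: n2 stop@n0
  join n6 pred n2: · stop@n2
  join n6 pred n5: n5→n3 stop@n2
  n0 → ∅
  n1 → {n4}
  n2 → {n2,n4}
  n3 → {n2,n6}
  n4 → ∅
  n5 → {n2,n6}
  n6 → ∅
  n7 → ∅

φ for j: defs {n0,n2,n4,n5,n7}
  DF⁺ = {n2,n4,n6}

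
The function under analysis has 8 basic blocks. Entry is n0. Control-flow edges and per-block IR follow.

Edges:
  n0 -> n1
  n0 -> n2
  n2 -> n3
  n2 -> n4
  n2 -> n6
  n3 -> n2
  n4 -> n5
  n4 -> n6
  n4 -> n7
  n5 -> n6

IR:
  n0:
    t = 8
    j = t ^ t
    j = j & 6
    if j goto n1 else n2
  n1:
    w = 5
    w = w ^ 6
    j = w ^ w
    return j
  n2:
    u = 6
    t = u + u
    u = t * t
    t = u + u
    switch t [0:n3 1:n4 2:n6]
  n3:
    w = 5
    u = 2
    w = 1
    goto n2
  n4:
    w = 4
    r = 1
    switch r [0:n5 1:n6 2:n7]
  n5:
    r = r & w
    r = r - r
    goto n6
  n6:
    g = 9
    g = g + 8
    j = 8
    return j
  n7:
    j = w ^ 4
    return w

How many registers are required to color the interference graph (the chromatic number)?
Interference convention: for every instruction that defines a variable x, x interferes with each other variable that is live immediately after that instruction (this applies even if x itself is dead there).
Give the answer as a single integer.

Answer: 2

Working:
def/use:
  n0 def {j,t} use ∅
  n1 def {j,w} use ∅
  n2 def {t,u} use ∅
  n3 def {u,w} use ∅
  n4 def {r,w} use ∅
  n5 def {r} use {r,w}
  n6 def {g,j} use ∅
  n7 def {j} use {w}

Live sets:
  live n0: ∅→∅
  live n1: ∅→∅
  live n2: ∅→∅
  live n3: ∅→∅
  live n4: ∅→{r,w}
  live n5: {r,w}→∅
  live n6: ∅→∅
  live n7: {w}→∅

Conflict graph:
  g↔∅
  j↔{w}
  r↔{w}
  t↔∅
  u↔∅
  w↔{j,r}

Colouring:
  {j,w} pairwise interfere (2-clique) ⇒ χ ≥ 2
  2-colouring: R0={g,t,u,w}  R1={j,r}
  χ = 2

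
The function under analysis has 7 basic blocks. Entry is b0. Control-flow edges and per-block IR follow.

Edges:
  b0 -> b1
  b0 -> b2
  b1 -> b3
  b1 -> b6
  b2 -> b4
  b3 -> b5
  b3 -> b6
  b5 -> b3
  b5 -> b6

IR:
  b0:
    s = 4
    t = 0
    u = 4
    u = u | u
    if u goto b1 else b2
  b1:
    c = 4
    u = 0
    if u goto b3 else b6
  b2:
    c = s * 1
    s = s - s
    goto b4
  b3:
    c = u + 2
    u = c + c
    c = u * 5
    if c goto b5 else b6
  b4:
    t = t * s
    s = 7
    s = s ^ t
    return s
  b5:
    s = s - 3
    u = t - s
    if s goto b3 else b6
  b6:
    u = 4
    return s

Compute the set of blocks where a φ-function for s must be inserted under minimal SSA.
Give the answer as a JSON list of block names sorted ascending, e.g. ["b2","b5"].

idom tree: b1←b0 b2←b0 b3←b1 b4←b2 b5←b3 b6←b1
Dom at joins:
  b3: preds {b1,b5}: {b0,b1} ∩ {b0,b1,b3,b5} = {b0,b1}; idom=b1
  b6: preds {b1,b3,b5}: {b0,b1} ∩ {b0,b1,b3} ∩ {b0,b1,b3,b5} = {b0,b1}; idom=b1

Frontier:
  b3←b1: walk · to b1
  b3←b5: walk b5→b3 to b1
  b6←b1: walk · to b1
  b6←b3: walk b3 to b1
  b6←b5: walk b5→b3 to b1
  b0: DF=∅
  b1: DF=∅
  b2: DF=∅
  b3: DF={b3,b6}
  b4: DF=∅
  b5: DF={b3,b6}
  b6: DF=∅

φ for s: defs {b0,b2,b4,b5}
  DF⁺ = {b3,b6}

Answer: ["b3", "b6"]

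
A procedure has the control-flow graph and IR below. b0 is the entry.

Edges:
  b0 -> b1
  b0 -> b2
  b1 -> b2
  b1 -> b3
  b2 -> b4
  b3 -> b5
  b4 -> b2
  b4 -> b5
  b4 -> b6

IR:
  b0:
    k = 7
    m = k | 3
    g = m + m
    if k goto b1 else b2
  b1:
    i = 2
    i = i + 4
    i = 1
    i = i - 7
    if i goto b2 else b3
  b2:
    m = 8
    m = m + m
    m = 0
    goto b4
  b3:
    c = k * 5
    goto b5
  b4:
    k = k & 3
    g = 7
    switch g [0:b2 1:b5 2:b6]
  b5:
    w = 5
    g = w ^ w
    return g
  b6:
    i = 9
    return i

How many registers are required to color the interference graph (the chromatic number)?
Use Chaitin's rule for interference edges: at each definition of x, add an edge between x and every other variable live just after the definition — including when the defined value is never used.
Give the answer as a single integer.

Answer: 2

Working:
Block summaries:
  b0: def={g,k,m} ue=∅
  b1: def={i} ue=∅
  b2: def={m} ue=∅
  b3: def={c} ue={k}
  b4: def={g,k} ue={k}
  b5: def={g,w} ue=∅
  b6: def={i} ue=∅

Backward fixpoint:
  b0 li=∅ lo={k}
  b1 li={k} lo={k}
  b2 li={k} lo={k}
  b3 li={k} lo=∅
  b4 li={k} lo={k}
  b5 li=∅ lo=∅
  b6 li=∅ lo=∅

Conflict graph:
  c↔∅
  g↔{k}
  i↔{k}
  k↔{g,i,m}
  m↔{k}
  w↔∅

Chromatic number:
  {g,k} pairwise interfere (2-clique) ⇒ χ ≥ 2
  assign c→c0 g→c1 i→c1 k→c0 m→c1 w→c0 — no edge inside a register ⇒ χ ≤ 2
  χ = 2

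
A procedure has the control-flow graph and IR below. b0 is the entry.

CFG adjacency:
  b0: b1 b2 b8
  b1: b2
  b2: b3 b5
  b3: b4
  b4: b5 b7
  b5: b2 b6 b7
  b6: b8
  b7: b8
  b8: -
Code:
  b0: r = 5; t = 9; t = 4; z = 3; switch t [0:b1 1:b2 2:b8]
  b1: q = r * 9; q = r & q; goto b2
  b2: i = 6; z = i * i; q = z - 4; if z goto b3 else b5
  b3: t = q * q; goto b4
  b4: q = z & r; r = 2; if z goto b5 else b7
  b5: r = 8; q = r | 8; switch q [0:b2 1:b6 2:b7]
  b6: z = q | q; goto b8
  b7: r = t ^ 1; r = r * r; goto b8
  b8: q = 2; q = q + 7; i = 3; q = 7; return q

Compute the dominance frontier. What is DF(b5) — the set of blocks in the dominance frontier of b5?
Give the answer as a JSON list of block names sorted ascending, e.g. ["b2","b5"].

idom tree: b1←b0 b2←b0 b3←b2 b4←b3 b5←b2 b6←b5 b7←b2 b8←b0
Dom∩ at merges:
  b2: preds {b0,b1,b5}: {b0} ∩ {b0,b1} ∩ {b0,b2,b5} = {b0}; idom=b0
  b5: preds {b2,b4}: {b0,b2} ∩ {b0,b2,b3,b4} = {b0,b2}; idom=b2
  b7: preds {b4,b5}: {b0,b2,b3,b4} ∩ {b0,b2,b5} = {b0,b2}; idom=b2
  b8: preds {b0,b6,b7}: {b0} ∩ {b0,b2,b5,b6} ∩ {b0,b2,b7} = {b0}; idom=b0

DF derivation:
  join b2 pred b0: · stop@b0
  join b2 pred b1: b1 stop@b0
  join b2 pred b5: b5→b2 stop@b0
  join b5 pred b2: · stop@b2
  join b5 pred b4: b4→b3 stop@b2
  join b7 pred b4: b4→b3 stop@b2
  join b7 pred b5: b5 stop@b2
  join b8 pred b0: · stop@b0
  join b8 pred b6: b6→b5→b2 stop@b0
  join b8 pred b7: b7→b2 stop@b0
  DF(b0)=∅
  DF(b1)={b2}
  DF(b2)={b2,b8}
  DF(b3)={b5,b7}
  DF(b4)={b5,b7}
  DF(b5)={b2,b7,b8}
  DF(b6)={b8}
  DF(b7)={b8}
  DF(b8)=∅

DF(b5) = ["b2", "b7", "b8"]

Answer: ["b2", "b7", "b8"]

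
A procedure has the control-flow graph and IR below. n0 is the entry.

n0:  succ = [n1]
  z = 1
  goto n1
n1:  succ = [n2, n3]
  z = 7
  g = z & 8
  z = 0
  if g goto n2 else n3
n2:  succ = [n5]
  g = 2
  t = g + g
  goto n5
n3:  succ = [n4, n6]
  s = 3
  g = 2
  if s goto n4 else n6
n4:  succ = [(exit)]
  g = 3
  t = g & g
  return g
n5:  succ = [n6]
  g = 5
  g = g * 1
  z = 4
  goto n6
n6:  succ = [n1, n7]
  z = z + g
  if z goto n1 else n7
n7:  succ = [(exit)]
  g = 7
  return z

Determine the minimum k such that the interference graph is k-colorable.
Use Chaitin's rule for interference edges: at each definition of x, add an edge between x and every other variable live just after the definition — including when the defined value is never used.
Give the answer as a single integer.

Answer: 3

Working:
Block summaries:
  n0: def={z} ue=∅
  n1: def={g,z} ue=∅
  n2: def={g,t} ue=∅
  n3: def={g,s} ue=∅
  n4: def={g,t} ue=∅
  n5: def={g,z} ue=∅
  n6: def={z} ue={g,z}
  n7: def={g} ue={z}

Live sets:
  n0 li=∅ lo=∅
  n1 li=∅ lo={z}
  n2 li=∅ lo=∅
  n3 li={z} lo={g,z}
  n4 li=∅ lo=∅
  n5 li=∅ lo={g,z}
  n6 li={g,z} lo={z}
  n7 li={z} lo=∅

Interfere edges:
  g↔{s,t,z}
  s↔{g,z}
  t↔{g}
  z↔{g,s}

Colouring:
  clique {g,s,z} ⇒ need ≥ 3
  assign g→R0 s→R1 t→R1 z→R2 — no edge inside a register ⇒ χ ≤ 3
  χ = 3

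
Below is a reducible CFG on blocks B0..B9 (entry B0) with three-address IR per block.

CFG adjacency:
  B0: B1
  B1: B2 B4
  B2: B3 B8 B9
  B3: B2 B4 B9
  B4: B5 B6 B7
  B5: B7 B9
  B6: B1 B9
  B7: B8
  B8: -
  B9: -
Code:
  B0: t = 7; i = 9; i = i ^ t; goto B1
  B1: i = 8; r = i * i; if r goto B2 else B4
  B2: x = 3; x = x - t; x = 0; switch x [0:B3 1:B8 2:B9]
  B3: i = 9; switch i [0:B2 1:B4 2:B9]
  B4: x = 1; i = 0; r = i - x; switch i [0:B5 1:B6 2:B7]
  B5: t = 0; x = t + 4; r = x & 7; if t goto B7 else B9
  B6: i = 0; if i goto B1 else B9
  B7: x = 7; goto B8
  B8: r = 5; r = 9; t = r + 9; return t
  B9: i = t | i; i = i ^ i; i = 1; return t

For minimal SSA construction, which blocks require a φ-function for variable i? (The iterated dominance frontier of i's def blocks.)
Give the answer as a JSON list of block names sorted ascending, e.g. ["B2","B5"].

Answer: ["B1", "B2", "B4", "B8", "B9"]

Analysis:
idom tree: B1←B0 B2←B1 B3←B2 B4←B1 B5←B4 B6←B4 B7←B4 B8←B1 B9←B1
Join-block Dom:
  B1: preds {B0,B6}: {B0} ∩ {B0,B1,B4,B6} = {B0}; idom=B0
  B2: preds {B1,B3}: {B0,B1} ∩ {B0,B1,B2,B3} = {B0,B1}; idom=B1
  B4: preds {B1,B3}: {B0,B1} ∩ {B0,B1,B2,B3} = {B0,B1}; idom=B1
  B7: preds {B4,B5}: {B0,B1,B4} ∩ {B0,B1,B4,B5} = {B0,B1,B4}; idom=B4
  B8: preds {B2,B7}: {B0,B1,B2} ∩ {B0,B1,B4,B7} = {B0,B1}; idom=B1
  B9: preds {B2,B3,B5,B6}: {B0,B1,B2} ∩ {B0,B1,B2,B3} ∩ {B0,B1,B4,B5} ∩ {B0,B1,B4,B6} = {B0,B1}; idom=B1

Frontier:
  B1←B0: walk · to B0
  B1←B6: walk B6→B4→B1 to B0
  B2←B1: walk · to B1
  B2←B3: walk B3→B2 to B1
  B4←B1: walk · to B1
  B4←B3: walk B3→B2 to B1
  B7←B4: walk · to B4
  B7←B5: walk B5 to B4
  B8←B2: walk B2 to B1
  B8←B7: walk B7→B4 to B1
  B9←B2: walk B2 to B1
  B9←B3: walk B3→B2 to B1
  B9←B5: walk B5→B4 to B1
  B9←B6: walk B6→B4 to B1
  DF(B0)=∅
  DF(B1)={B1}
  DF(B2)={B2,B4,B8,B9}
  DF(B3)={B2,B4,B9}
  DF(B4)={B1,B8,B9}
  DF(B5)={B7,B9}
  DF(B6)={B1,B9}
  DF(B7)={B8}
  DF(B8)=∅
  DF(B9)=∅

φ for i: defs {B0,B1,B3,B4,B6,B9}
  DF⁺ = {B1,B2,B4,B8,B9}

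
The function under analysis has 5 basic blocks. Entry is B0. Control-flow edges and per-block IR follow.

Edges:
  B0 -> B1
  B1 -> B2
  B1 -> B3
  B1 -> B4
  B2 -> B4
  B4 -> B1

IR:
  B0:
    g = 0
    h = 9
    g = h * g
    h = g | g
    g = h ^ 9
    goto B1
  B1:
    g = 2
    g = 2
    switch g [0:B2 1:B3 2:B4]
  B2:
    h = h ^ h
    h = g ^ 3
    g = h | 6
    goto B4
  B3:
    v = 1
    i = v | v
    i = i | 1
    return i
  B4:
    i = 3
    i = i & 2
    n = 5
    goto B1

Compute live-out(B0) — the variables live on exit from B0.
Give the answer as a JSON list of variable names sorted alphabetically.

Answer: ["h"]

Working:
Per-block:
  B0: {g,h} / ∅
  B1: {g} / ∅
  B2: {g,h} / {g,h}
  B3: {i,v} / ∅
  B4: {i,n} / ∅

Backward fixpoint:
  B0 li=∅ lo={h}
  B1 li={h} lo={g,h}
  B2 li={g,h} lo={h}
  B3 li=∅ lo=∅
  B4 li={h} lo={h}

live-out(B0) = ["h"]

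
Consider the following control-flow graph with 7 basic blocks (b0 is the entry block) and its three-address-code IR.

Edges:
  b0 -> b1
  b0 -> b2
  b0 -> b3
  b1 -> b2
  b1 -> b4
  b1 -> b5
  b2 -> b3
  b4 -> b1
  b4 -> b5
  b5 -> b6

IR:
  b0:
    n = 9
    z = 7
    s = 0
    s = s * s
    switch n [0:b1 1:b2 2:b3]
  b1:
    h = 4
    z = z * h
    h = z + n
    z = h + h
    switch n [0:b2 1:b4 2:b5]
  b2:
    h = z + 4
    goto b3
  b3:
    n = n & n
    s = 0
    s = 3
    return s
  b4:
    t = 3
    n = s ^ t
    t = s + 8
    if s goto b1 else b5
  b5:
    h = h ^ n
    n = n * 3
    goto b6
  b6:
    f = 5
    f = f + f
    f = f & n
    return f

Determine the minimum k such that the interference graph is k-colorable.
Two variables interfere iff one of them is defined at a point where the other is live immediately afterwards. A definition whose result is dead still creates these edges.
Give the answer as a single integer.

Answer: 5

Working:
Per-block:
  b0: {n,s,z} / ∅
  b1: {h,z} / {n,z}
  b2: {h} / {z}
  b3: {n,s} / {n}
  b4: {n,t} / {s}
  b5: {h,n} / {h,n}
  b6: {f} / {n}

Liveness:
  live b0: ∅→{n,s,z}
  live b1: {n,s,z}→{h,n,s,z}
  live b2: {n,z}→{n}
  live b3: {n}→∅
  live b4: {h,s,z}→{h,n,s,z}
  live b5: {h,n}→{n}
  live b6: {n}→∅

Interference:
  f↔{n}
  h↔{n,s,t,z}
  n↔{f,h,s,t,z}
  s↔{h,n,t,z}
  t↔{h,n,s,z}
  z↔{h,n,s,t}

Colouring:
  lower bound: {h,n,s,t,z} mutually conflict ⇒ χ ≥ 5
  assign f→r1 h→r1 n→r0 s→r2 t→r3 z→r4 — no edge inside a register ⇒ χ ≤ 5
  χ = 5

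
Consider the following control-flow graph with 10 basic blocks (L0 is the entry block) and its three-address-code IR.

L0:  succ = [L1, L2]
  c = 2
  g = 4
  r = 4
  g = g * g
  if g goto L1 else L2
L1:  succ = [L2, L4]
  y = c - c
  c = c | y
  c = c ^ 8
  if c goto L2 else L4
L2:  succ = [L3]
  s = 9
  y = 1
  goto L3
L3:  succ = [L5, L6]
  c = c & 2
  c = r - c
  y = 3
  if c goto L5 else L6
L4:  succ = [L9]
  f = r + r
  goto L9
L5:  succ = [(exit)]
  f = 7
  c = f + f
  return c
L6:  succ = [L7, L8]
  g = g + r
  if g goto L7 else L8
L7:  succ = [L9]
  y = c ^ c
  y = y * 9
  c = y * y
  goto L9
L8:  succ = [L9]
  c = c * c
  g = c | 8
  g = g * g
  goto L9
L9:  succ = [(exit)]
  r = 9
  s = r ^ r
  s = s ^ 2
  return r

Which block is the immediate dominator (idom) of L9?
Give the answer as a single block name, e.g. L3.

idom tree: L1←L0 L2←L0 L3←L2 L4←L1 L5←L3 L6←L3 L7←L6 L8←L6 L9←L0
Dom at joins:
  L2: preds {L0,L1}: {L0} ∩ {L0,L1} = {L0}; idom=L0
  L9: preds {L4,L7,L8}: {L0,L1,L4} ∩ {L0,L2,L3,L6,L7} ∩ {L0,L2,L3,L6,L8} = {L0}; idom=L0

idom(L9) = L0

Answer: L0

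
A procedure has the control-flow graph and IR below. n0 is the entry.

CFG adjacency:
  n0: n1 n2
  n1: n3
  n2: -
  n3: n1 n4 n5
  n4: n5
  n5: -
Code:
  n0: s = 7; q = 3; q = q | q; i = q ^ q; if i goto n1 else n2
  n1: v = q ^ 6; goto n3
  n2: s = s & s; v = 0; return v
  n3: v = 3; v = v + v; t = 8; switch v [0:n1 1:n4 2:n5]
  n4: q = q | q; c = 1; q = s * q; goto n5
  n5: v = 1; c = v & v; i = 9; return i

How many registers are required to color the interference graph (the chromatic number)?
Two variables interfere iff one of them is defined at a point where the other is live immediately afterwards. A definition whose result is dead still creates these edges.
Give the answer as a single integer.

Per-block:
  n0 def {i,q,s} use ∅
  n1 def {v} use {q}
  n2 def {s,v} use {s}
  n3 def {t,v} use ∅
  n4 def {c,q} use {q,s}
  n5 def {c,i,v} use ∅

Live sets:
  n0: in=∅ out={q,s}
  n1: in={q,s} out={q,s}
  n2: in={s} out=∅
  n3: in={q,s} out={q,s}
  n4: in={q,s} out=∅
  n5: in=∅ out=∅

Interfere edges:
  c↔{q,s}
  i↔{q,s}
  q↔{c,i,s,t,v}
  s↔{c,i,q,t,v}
  t↔{q,s,v}
  v↔{q,s,t}

Colouring:
  lower bound: {q,s,t,v} mutually conflict ⇒ χ ≥ 4
  4-colouring: R0={q}  R1={s}  R2={c,i,t}  R3={v}
  χ = 4

Answer: 4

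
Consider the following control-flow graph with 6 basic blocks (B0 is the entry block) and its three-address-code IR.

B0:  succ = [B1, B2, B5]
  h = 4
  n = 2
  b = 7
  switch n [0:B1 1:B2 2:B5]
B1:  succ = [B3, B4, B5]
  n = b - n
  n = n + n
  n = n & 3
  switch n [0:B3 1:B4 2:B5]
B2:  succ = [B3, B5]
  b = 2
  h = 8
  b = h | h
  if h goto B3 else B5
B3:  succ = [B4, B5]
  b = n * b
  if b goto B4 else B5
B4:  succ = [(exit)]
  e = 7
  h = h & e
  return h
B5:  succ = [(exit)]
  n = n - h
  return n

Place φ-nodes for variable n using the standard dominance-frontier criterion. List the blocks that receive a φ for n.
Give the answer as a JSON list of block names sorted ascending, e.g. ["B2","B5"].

idom tree: B1←B0 B2←B0 B3←B0 B4←B0 B5←B0
Join-block Dom:
  B3: preds {B1,B2}: {B0,B1} ∩ {B0,B2} = {B0}; idom=B0
  B4: preds {B1,B3}: {B0,B1} ∩ {B0,B3} = {B0}; idom=B0
  B5: preds {B0,B1,B2,B3}: {B0} ∩ {B0,B1} ∩ {B0,B2} ∩ {B0,B3} = {B0}; idom=B0

DF derivation:
  join B3 pred B1: B1 stop@B0
  join B3 pred B2: B2 stop@B0
  join B4 pred B1: B1 stop@B0
  join B4 pred B3: B3 stop@B0
  join B5 pred B0: · stop@B0
  join B5 pred B1: B1 stop@B0
  join B5 pred B2: B2 stop@B0
  join B5 pred B3: B3 stop@B0
  B0: DF=∅
  B1: DF={B3,B4,B5}
  B2: DF={B3,B5}
  B3: DF={B4,B5}
  B4: DF=∅
  B5: DF=∅

φ for n: defs {B0,B1,B5}
  DF⁺ = {B3,B4,B5}

Answer: ["B3", "B4", "B5"]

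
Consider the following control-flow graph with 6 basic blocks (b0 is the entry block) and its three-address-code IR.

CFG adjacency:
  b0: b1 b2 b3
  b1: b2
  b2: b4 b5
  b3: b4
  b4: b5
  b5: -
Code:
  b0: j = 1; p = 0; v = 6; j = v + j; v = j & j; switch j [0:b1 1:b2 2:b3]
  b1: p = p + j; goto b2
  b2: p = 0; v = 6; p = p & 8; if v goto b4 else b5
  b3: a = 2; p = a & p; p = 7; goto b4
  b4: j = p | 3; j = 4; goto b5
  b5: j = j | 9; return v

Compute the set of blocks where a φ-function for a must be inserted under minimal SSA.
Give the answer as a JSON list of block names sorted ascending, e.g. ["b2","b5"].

Answer: ["b4", "b5"]

Analysis:
idom tree: b1←b0 b2←b0 b3←b0 b4←b0 b5←b0
Dom∩ at merges:
  b2: preds {b0,b1}: {b0} ∩ {b0,b1} = {b0}; idom=b0
  b4: preds {b2,b3}: {b0,b2} ∩ {b0,b3} = {b0}; idom=b0
  b5: preds {b2,b4}: {b0,b2} ∩ {b0,b4} = {b0}; idom=b0

DF derivation:
  b2←b0: walk · to b0
  b2←b1: walk b1 to b0
  b4←b2: walk b2 to b0
  b4←b3: walk b3 to b0
  b5←b2: walk b2 to b0
  b5←b4: walk b4 to b0
  DF(b0)=∅
  DF(b1)={b2}
  DF(b2)={b4,b5}
  DF(b3)={b4}
  DF(b4)={b5}
  DF(b5)=∅

φ for a: defs {b3}
  DF⁺ = {b4,b5}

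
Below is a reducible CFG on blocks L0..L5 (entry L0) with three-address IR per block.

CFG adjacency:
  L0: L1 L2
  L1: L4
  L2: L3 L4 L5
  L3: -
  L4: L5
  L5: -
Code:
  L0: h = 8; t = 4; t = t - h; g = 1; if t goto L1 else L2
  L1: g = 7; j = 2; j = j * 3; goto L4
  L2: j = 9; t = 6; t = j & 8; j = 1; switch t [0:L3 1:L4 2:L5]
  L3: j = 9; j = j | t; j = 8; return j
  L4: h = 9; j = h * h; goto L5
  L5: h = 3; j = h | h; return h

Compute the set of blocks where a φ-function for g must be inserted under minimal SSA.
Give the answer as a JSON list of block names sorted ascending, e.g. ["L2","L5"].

idom tree: L1←L0 L2←L0 L3←L2 L4←L0 L5←L0
Join-block Dom:
  L4: preds {L1,L2}: {L0,L1} ∩ {L0,L2} = {L0}; idom=L0
  L5: preds {L2,L4}: {L0,L2} ∩ {L0,L4} = {L0}; idom=L0

DF derivation:
  join L4 pred L1: L1 stop@L0
  join L4 pred L2: L2 stop@L0
  join L5 pred L2: L2 stop@L0
  join L5 pred L4: L4 stop@L0
  L0: DF=∅
  L1: DF={L4}
  L2: DF={L4,L5}
  L3: DF=∅
  L4: DF={L5}
  L5: DF=∅

φ for g: defs {L0,L1}
  DF⁺ = {L4,L5}

Answer: ["L4", "L5"]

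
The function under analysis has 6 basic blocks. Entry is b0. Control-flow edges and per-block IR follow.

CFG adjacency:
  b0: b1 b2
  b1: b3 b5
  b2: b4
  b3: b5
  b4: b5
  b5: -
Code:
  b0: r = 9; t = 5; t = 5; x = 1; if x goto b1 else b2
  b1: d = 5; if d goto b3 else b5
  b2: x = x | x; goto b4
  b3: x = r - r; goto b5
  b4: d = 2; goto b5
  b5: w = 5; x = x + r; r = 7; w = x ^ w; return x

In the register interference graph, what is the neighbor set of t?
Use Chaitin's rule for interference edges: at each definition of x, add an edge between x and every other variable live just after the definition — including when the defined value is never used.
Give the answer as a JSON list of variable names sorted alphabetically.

Answer: ["r"]

Derivation:
Block summaries:
  b0: {r,t,x} / ∅
  b1: {d} / ∅
  b2: {x} / {x}
  b3: {x} / {r}
  b4: {d} / ∅
  b5: {r,w,x} / {r,x}

Live sets:
  b0 li=∅ lo={r,x}
  b1 li={r,x} lo={r,x}
  b2 li={r,x} lo={r,x}
  b3 li={r} lo={r,x}
  b4 li={r,x} lo={r,x}
  b5 li={r,x} lo=∅

Interfere edges:
  d — {r,x}
  r — {d,t,w,x}
  t — {r}
  w — {r,x}
  x — {d,r,w}

N(t) = ["r"]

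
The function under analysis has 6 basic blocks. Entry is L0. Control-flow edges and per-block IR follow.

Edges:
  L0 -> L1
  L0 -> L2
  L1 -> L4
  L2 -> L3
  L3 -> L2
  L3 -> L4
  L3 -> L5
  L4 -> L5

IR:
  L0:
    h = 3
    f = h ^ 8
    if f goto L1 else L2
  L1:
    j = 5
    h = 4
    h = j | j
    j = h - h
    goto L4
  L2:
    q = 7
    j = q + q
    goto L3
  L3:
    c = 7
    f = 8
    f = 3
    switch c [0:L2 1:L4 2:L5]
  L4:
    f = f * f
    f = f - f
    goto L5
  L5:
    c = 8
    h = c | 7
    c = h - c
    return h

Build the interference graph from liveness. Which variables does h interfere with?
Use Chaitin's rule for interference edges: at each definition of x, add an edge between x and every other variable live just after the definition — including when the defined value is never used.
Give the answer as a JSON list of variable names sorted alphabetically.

Block summaries:
  L0 def {f,h} use ∅
  L1 def {h,j} use ∅
  L2 def {j,q} use ∅
  L3 def {c,f} use ∅
  L4 def {f} use {f}
  L5 def {c,h} use ∅

Live sets:
  L0: in=∅ out={f}
  L1: in={f} out={f}
  L2: in=∅ out=∅
  L3: in=∅ out={f}
  L4: in={f} out=∅
  L5: in=∅ out=∅

Conflict graph:
  c: {f,h}
  f: {c,h,j}
  h: {c,f,j}
  j: {f,h}
  q: ∅

N(h) = ["c", "f", "j"]

Answer: ["c", "f", "j"]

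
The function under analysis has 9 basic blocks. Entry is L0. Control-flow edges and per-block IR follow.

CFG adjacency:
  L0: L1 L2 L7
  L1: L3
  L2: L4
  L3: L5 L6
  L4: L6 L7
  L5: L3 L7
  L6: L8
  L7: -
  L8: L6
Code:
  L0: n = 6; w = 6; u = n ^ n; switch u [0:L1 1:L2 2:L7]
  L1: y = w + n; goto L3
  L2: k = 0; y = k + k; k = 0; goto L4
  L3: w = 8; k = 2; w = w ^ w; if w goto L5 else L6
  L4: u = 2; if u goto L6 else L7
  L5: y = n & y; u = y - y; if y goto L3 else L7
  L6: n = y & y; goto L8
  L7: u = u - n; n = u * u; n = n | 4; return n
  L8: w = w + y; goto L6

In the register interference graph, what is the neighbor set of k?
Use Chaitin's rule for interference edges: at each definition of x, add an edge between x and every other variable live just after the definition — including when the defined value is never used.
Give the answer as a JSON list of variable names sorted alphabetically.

def/use:
  L0 def {n,u,w} use ∅
  L1 def {y} use {n,w}
  L2 def {k,y} use ∅
  L3 def {k,w} use ∅
  L4 def {u} use ∅
  L5 def {u,y} use {n,y}
  L6 def {n} use {y}
  L7 def {n,u} use {n,u}
  L8 def {w} use {w,y}

Backward fixpoint:
  L0: in=∅ out={n,u,w}
  L1: in={n,w} out={n,y}
  L2: in={n,w} out={n,w,y}
  L3: in={n,y} out={n,w,y}
  L4: in={n,w,y} out={n,u,w,y}
  L5: in={n,y} out={n,u,y}
  L6: in={w,y} out={w,y}
  L7: in={n,u} out=∅
  L8: in={w,y} out={w,y}

Interfere edges:
  k: {n,w,y}
  n: {k,u,w,y}
  u: {n,w,y}
  w: {k,n,u,y}
  y: {k,n,u,w}

N(k) = ["n", "w", "y"]

Answer: ["n", "w", "y"]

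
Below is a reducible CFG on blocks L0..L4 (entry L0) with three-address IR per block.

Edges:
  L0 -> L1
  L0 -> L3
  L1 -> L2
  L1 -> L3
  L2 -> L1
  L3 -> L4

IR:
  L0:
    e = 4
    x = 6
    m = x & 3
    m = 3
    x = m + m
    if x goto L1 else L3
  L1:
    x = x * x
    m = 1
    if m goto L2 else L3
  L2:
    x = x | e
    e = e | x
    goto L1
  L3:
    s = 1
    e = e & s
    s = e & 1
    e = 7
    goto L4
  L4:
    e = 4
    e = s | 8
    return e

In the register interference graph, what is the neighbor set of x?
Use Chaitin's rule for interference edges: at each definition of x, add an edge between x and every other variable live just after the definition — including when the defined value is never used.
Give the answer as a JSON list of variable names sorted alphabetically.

Block summaries:
  L0: def={e,m,x} ue=∅
  L1: def={m,x} ue={x}
  L2: def={e,x} ue={e,x}
  L3: def={e,s} ue={e}
  L4: def={e} ue={s}

Liveness:
  L0 li=∅ lo={e,x}
  L1 li={e,x} lo={e,x}
  L2 li={e,x} lo={e,x}
  L3 li={e} lo={s}
  L4 li={s} lo=∅

Conflict graph:
  e — {m,s,x}
  m — {e,x}
  s — {e}
  x — {e,m}

N(x) = ["e", "m"]

Answer: ["e", "m"]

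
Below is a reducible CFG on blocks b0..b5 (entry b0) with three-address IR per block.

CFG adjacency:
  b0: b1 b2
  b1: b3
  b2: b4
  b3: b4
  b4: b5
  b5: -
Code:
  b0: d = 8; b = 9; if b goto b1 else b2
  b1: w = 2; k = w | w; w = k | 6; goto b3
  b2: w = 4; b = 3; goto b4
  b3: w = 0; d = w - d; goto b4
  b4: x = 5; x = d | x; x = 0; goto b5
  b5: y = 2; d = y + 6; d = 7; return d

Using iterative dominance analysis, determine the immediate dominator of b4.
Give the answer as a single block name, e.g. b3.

idom tree: b1←b0 b2←b0 b3←b1 b4←b0 b5←b4
Dom at joins:
  b4: preds {b2,b3}: {b0,b2} ∩ {b0,b1,b3} = {b0}; idom=b0

idom(b4) = b0

Answer: b0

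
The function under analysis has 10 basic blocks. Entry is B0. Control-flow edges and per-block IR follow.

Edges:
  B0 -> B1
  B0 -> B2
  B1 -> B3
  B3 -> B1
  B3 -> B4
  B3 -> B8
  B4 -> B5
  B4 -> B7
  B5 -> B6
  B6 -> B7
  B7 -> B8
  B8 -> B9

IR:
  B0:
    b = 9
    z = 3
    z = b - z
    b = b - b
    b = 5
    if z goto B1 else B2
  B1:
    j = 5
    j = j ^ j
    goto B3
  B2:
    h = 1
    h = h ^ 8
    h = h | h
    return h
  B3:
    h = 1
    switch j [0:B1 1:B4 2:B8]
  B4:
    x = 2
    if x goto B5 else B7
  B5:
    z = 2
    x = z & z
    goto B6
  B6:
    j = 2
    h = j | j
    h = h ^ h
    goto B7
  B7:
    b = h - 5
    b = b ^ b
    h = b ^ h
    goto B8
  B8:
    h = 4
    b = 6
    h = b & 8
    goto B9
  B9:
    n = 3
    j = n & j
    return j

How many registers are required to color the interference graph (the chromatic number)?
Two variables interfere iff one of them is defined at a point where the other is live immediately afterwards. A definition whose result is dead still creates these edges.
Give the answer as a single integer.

Answer: 3

Analysis:
Block summaries:
  B0: {b,z} / ∅
  B1: {j} / ∅
  B2: {h} / ∅
  B3: {h} / {j}
  B4: {x} / ∅
  B5: {x,z} / ∅
  B6: {h,j} / ∅
  B7: {b,h} / {h}
  B8: {b,h} / ∅
  B9: {j,n} / {j}

Live sets:
  B0: in=∅ out=∅
  B1: in=∅ out={j}
  B2: in=∅ out=∅
  B3: in={j} out={h,j}
  B4: in={h,j} out={h,j}
  B5: in=∅ out=∅
  B6: in=∅ out={h,j}
  B7: in={h,j} out={j}
  B8: in={j} out={j}
  B9: in={j} out=∅

Interfere edges:
  b — {h,j,z}
  h — {b,j,x}
  j — {b,h,n,x}
  n — {j}
  x — {h,j}
  z — {b}

Colouring:
  clique {b,h,j} ⇒ need ≥ 3
  3-colouring: c0={j,z}  c1={b,n,x}  c2={h}
  χ = 3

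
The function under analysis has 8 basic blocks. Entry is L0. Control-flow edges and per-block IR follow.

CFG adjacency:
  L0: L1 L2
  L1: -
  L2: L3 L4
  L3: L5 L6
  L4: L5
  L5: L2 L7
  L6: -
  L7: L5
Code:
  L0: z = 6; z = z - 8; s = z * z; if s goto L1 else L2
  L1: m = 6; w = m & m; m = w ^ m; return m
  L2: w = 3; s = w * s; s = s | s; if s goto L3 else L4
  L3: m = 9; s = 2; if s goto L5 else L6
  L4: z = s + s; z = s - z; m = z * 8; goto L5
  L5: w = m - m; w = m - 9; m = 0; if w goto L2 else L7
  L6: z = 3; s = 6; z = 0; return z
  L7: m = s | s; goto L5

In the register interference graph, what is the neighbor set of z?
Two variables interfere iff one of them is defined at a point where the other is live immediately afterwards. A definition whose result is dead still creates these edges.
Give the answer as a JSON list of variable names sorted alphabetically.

Answer: ["s"]

Working:
def/use:
  L0: {s,z} / ∅
  L1: {m,w} / ∅
  L2: {s,w} / {s}
  L3: {m,s} / ∅
  L4: {m,z} / {s}
  L5: {m,w} / {m}
  L6: {s,z} / ∅
  L7: {m} / {s}

Live sets:
  L0 li=∅ lo={s}
  L1 li=∅ lo=∅
  L2 li={s} lo={s}
  L3 li=∅ lo={m,s}
  L4 li={s} lo={m,s}
  L5 li={m,s} lo={s}
  L6 li=∅ lo=∅
  L7 li={s} lo={m,s}

Interference:
  m: {s,w}
  s: {m,w,z}
  w: {m,s}
  z: {s}

N(z) = ["s"]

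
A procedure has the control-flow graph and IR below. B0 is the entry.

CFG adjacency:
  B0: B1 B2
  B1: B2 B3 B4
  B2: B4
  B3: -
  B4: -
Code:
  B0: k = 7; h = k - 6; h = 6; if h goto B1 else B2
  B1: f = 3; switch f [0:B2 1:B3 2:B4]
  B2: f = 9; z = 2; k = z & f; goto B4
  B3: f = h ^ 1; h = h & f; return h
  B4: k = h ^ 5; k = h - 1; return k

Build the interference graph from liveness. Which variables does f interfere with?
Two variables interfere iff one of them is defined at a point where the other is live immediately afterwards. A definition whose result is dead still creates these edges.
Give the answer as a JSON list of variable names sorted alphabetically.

Answer: ["h", "z"]

Working:
Block summaries:
  B0 def {h,k} use ∅
  B1 def {f} use ∅
  B2 def {f,k,z} use ∅
  B3 def {f,h} use {h}
  B4 def {k} use {h}

Live sets:
  B0 li=∅ lo={h}
  B1 li={h} lo={h}
  B2 li={h} lo={h}
  B3 li={h} lo=∅
  B4 li={h} lo=∅

Conflict graph:
  f — {h,z}
  h — {f,k,z}
  k — {h}
  z — {f,h}

N(f) = ["h", "z"]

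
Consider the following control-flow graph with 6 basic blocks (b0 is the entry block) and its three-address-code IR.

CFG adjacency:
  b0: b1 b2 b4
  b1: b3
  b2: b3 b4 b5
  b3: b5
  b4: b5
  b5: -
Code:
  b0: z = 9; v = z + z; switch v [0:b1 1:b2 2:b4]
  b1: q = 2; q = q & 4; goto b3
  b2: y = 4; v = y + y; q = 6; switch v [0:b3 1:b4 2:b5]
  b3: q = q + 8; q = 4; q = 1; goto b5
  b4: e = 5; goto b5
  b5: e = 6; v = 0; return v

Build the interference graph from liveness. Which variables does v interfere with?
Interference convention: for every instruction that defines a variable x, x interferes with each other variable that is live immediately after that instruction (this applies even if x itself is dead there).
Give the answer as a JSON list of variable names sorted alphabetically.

Answer: ["q"]

Derivation:
Per-block:
  b0: def={v,z} ue=∅
  b1: def={q} ue=∅
  b2: def={q,v,y} ue=∅
  b3: def={q} ue={q}
  b4: def={e} ue=∅
  b5: def={e,v} ue=∅

Liveness:
  b0: in=∅ out=∅
  b1: in=∅ out={q}
  b2: in=∅ out={q}
  b3: in={q} out=∅
  b4: in=∅ out=∅
  b5: in=∅ out=∅

Interfere edges:
  e: ∅
  q: {v}
  v: {q}
  y: ∅
  z: ∅

N(v) = ["q"]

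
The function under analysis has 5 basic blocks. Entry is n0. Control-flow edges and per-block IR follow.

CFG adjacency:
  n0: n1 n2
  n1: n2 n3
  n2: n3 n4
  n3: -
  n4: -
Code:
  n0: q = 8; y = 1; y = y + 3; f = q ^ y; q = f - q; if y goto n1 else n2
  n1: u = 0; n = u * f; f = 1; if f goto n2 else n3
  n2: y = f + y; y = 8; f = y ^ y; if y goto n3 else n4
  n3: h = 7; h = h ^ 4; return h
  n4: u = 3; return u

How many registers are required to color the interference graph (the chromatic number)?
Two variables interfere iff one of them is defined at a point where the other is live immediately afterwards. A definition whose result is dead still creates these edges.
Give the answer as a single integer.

Answer: 3

Analysis:
Per-block:
  n0: def={f,q,y} ue=∅
  n1: def={f,n,u} ue={f}
  n2: def={f,y} ue={f,y}
  n3: def={h} ue=∅
  n4: def={u} ue=∅

Liveness:
  n0: in=∅ out={f,y}
  n1: in={f,y} out={f,y}
  n2: in={f,y} out=∅
  n3: in=∅ out=∅
  n4: in=∅ out=∅

Conflict graph:
  f: {q,u,y}
  h: ∅
  n: {y}
  q: {f,y}
  u: {f,y}
  y: {f,n,q,u}

Registers:
  lower bound: {f,q,y} mutually conflict ⇒ χ ≥ 3
  3-colouring: R0={h,y}  R1={f,n}  R2={q,u}
  χ = 3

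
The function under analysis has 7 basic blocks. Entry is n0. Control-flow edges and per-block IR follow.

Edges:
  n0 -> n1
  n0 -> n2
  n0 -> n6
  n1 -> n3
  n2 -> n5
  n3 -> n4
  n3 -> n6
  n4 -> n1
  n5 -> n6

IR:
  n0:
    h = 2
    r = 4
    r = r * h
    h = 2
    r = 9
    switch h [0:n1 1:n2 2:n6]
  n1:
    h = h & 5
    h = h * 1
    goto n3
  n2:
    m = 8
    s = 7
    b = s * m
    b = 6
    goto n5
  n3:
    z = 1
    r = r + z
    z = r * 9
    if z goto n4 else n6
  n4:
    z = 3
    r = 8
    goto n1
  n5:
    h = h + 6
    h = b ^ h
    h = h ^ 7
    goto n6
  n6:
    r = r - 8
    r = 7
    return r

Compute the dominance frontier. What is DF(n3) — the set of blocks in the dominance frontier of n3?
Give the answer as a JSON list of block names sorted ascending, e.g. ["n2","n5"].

idom tree: n1←n0 n2←n0 n3←n1 n4←n3 n5←n2 n6←n0
Dom at joins:
  n1: preds {n0,n4}: {n0} ∩ {n0,n1,n3,n4} = {n0}; idom=n0
  n6: preds {n0,n3,n5}: {n0} ∩ {n0,n1,n3} ∩ {n0,n2,n5} = {n0}; idom=n0

Frontier:
  n1←n0: walk · to n0
  n1←n4: walk n4→n3→n1 to n0
  n6←n0: walk · to n0
  n6←n3: walk n3→n1 to n0
  n6←n5: walk n5→n2 to n0
  DF(n0)=∅
  DF(n1)={n1,n6}
  DF(n2)={n6}
  DF(n3)={n1,n6}
  DF(n4)={n1}
  DF(n5)={n6}
  DF(n6)=∅

DF(n3) = ["n1", "n6"]

Answer: ["n1", "n6"]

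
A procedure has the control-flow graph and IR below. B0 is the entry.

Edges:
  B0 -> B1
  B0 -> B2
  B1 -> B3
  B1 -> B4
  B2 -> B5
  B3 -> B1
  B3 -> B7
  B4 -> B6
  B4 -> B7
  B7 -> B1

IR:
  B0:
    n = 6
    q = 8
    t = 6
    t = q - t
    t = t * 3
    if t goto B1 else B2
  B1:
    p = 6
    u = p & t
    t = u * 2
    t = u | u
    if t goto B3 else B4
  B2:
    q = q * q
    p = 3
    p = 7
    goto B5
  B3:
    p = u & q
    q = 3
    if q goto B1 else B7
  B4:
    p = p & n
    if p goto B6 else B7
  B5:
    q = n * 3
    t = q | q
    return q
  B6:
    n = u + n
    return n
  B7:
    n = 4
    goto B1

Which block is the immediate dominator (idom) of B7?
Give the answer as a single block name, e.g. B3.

idom tree: B1←B0 B2←B0 B3←B1 B4←B1 B5←B2 B6←B4 B7←B1
Join-block Dom:
  B1: preds {B0,B3,B7}: {B0} ∩ {B0,B1,B3} ∩ {B0,B1,B7} = {B0}; idom=B0
  B7: preds {B3,B4}: {B0,B1,B3} ∩ {B0,B1,B4} = {B0,B1}; idom=B1

idom(B7) = B1

Answer: B1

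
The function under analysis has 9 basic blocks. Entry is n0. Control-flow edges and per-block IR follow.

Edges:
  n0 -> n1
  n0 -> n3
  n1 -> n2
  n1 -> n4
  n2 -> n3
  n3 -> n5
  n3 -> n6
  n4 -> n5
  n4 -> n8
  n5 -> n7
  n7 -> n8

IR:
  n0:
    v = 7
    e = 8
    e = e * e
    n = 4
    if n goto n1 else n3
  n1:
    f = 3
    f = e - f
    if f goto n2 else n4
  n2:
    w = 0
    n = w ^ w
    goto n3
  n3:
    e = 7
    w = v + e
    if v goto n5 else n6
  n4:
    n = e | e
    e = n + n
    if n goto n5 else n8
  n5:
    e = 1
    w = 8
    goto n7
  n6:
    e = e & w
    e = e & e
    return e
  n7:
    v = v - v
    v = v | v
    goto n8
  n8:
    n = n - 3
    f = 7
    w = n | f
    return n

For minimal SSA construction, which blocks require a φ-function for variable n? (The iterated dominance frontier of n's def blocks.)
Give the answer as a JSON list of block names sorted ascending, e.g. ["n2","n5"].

Answer: ["n3", "n5", "n8"]

Analysis:
idom tree: n1←n0 n2←n1 n3←n0 n4←n1 n5←n0 n6←n3 n7←n5 n8←n0
Dom∩ at merges:
  n3: preds {n0,n2}: {n0} ∩ {n0,n1,n2} = {n0}; idom=n0
  n5: preds {n3,n4}: {n0,n3} ∩ {n0,n1,n4} = {n0}; idom=n0
  n8: preds {n4,n7}: {n0,n1,n4} ∩ {n0,n5,n7} = {n0}; idom=n0

DF walk-up:
  join n3 pred n0: · stop@n0
  join n3 pred n2: n2→n1 stop@n0
  join n5 pred n3: n3 stop@n0
  join n5 pred n4: n4→n1 stop@n0
  join n8 pred n4: n4→n1 stop@n0
  join n8 pred n7: n7→n5 stop@n0
  n0 → ∅
  n1 → {n3,n5,n8}
  n2 → {n3}
  n3 → {n5}
  n4 → {n5,n8}
  n5 → {n8}
  n6 → ∅
  n7 → {n8}
  n8 → ∅

φ for n: defs {n0,n2,n4,n8}
  DF⁺ = {n3,n5,n8}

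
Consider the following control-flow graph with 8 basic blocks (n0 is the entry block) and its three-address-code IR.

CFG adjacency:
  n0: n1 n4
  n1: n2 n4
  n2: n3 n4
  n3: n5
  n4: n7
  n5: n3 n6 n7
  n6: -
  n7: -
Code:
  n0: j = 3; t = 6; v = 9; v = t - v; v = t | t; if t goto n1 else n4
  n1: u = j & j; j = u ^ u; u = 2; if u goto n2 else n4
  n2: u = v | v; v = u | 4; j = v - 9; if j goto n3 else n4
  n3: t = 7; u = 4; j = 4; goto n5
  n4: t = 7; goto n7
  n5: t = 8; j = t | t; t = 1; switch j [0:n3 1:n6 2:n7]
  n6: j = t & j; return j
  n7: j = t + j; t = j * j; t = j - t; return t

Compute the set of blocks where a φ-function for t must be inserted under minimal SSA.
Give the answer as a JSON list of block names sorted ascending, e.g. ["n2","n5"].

Answer: ["n3", "n7"]

Derivation:
idom tree: n1←n0 n2←n1 n3←n2 n4←n0 n5←n3 n6←n5 n7←n0
Join-block Dom:
  n3: preds {n2,n5}: {n0,n1,n2} ∩ {n0,n1,n2,n3,n5} = {n0,n1,n2}; idom=n2
  n4: preds {n0,n1,n2}: {n0} ∩ {n0,n1} ∩ {n0,n1,n2} = {n0}; idom=n0
  n7: preds {n4,n5}: {n0,n4} ∩ {n0,n1,n2,n3,n5} = {n0}; idom=n0

DF derivation:
  join n3 pred n2: · stop@n2
  join n3 pred n5: n5→n3 stop@n2
  join n4 pred n0: · stop@n0
  join n4 pred n1: n1 stop@n0
  join n4 pred n2: n2→n1 stop@n0
  join n7 pred n4: n4 stop@n0
  join n7 pred n5: n5→n3→n2→n1 stop@n0
  DF(n0)=∅
  DF(n1)={n4,n7}
  DF(n2)={n4,n7}
  DF(n3)={n3,n7}
  DF(n4)={n7}
  DF(n5)={n3,n7}
  DF(n6)=∅
  DF(n7)=∅

φ for t: defs {n0,n3,n4,n5,n7}
  DF⁺ = {n3,n7}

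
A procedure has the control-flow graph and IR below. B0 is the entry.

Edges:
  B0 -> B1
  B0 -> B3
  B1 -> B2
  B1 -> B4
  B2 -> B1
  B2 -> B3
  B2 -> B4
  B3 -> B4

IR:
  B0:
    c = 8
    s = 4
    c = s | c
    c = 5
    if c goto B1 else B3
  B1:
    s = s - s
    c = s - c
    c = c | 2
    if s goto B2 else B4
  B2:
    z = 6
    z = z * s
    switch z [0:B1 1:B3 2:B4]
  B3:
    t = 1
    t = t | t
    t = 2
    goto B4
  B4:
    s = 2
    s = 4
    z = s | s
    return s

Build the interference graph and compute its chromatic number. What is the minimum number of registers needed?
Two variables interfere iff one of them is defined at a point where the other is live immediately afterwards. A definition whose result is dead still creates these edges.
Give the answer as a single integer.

def/use:
  B0: {c,s} / ∅
  B1: {c,s} / {c,s}
  B2: {z} / {s}
  B3: {t} / ∅
  B4: {s,z} / ∅

Liveness:
  live B0: ∅→{c,s}
  live B1: {c,s}→{c,s}
  live B2: {c,s}→{c,s}
  live B3: ∅→∅
  live B4: ∅→∅

Interfere edges:
  c: {s,z}
  s: {c,z}
  t: ∅
  z: {c,s}

Chromatic number:
  clique {c,s,z} ⇒ need ≥ 3
  assign c→c0 s→c1 t→c0 z→c2 — no edge inside a register ⇒ χ ≤ 3
  χ = 3

Answer: 3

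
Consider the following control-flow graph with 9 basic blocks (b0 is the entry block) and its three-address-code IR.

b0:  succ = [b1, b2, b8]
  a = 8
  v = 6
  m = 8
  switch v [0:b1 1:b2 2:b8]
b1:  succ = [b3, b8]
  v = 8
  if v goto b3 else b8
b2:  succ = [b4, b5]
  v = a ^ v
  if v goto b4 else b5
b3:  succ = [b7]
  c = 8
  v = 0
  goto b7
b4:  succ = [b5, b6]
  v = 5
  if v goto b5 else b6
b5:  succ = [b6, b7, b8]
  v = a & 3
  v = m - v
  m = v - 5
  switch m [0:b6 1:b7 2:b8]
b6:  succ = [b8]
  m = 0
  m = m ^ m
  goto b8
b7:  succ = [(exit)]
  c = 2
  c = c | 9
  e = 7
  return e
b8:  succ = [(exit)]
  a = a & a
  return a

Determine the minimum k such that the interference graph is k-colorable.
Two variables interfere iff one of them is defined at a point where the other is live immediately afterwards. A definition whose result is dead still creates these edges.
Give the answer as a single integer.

Per-block:
  b0 def {a,m,v} use ∅
  b1 def {v} use ∅
  b2 def {v} use {a,v}
  b3 def {c,v} use ∅
  b4 def {v} use ∅
  b5 def {m,v} use {a,m}
  b6 def {m} use ∅
  b7 def {c,e} use ∅
  b8 def {a} use {a}

Live sets:
  live b0: ∅→{a,m,v}
  live b1: {a}→{a}
  live b2: {a,m,v}→{a,m}
  live b3: ∅→∅
  live b4: {a,m}→{a,m}
  live b5: {a,m}→{a}
  live b6: {a}→{a}
  live b7: ∅→∅
  live b8: {a}→∅

Interference:
  a: {m,v}
  c: ∅
  e: ∅
  m: {a,v}
  v: {a,m}

Colouring:
  {a,m,v} pairwise interfere (3-clique) ⇒ χ ≥ 3
  assign a→c0 c→c0 e→c0 m→c1 v→c2 — no edge inside a register ⇒ χ ≤ 3
  χ = 3

Answer: 3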